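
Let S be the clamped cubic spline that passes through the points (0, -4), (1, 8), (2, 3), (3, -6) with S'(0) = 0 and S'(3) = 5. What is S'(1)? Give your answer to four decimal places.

8.7333

Let σ_i = S''(x_i). Step sizes h_i = 1, 1, 1; slopes of the chords Δ_i = (y_(i+1) - y_i)/h_i = 12, -5, -9.
  1·σ_0 + 4·σ_1 + 1·σ_2 = 6(Δ_1 - Δ_0) = -102
  1·σ_1 + 4·σ_2 + 1·σ_3 = 6(Δ_2 - Δ_1) = -24
Clamped end conditions give two more equations: 2h_0·σ_0 + h_0·σ_1 = 6(Δ_0 - S'(0)) = 72 and h_2·σ_2 + 2h_2·σ_3 = 6(S'(3) - Δ_2) = 84.
Hence σ_0 = 818/15, σ_1 = -556/15, σ_2 = -124/15, σ_3 = 692/15.
On [1, 2], S'(x) = b_1 + 2c_1·(x - 1) + 3d_1·(x - 1)² with b_1 = Δ_1 - h_1(2σ_1 + σ_2)/6 = 131/15, c_1 = σ_1/2 = -278/15, d_1 = (σ_2 - σ_1)/(6h_1) = 24/5. So S'(1) = 131/15.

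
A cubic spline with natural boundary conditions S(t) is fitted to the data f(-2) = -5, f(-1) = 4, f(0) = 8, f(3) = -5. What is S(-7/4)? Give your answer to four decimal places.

-2.5106

Write M_i for S''(x_i). With h_i = 1, 1, 3 and divided differences Δ_i = 9, 4, -13/3, the continuity of S' gives the tridiagonal system
  1·M_0 + 4·M_1 + 1·M_2 = 6(Δ_1 - Δ_0) = -30
  1·M_1 + 8·M_2 + 3·M_3 = 6(Δ_2 - Δ_1) = -50
Natural end conditions: M_0 = M_3 = 0.
Solving: M_0 = 0, M_1 = -190/31, M_2 = -170/31, M_3 = 0.
On [-2, -1], S(t) = -5 + 932/93·(t + 2) + 0·(t + 2)² - 95/93·(t + 2)³.
With (t + 2) = 1/4: S(-7/4) = -4981/1984.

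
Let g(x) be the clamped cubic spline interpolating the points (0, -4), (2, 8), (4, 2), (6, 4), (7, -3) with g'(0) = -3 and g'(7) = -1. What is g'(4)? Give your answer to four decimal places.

-0.7907

Write M_i for g''(x_i). With h_i = 2, 2, 2, 1 and divided differences Δ_i = 6, -3, 1, -7, the continuity of g' gives the tridiagonal system
  2·M_0 + 8·M_1 + 2·M_2 = 6(Δ_1 - Δ_0) = -54
  2·M_1 + 8·M_2 + 2·M_3 = 6(Δ_2 - Δ_1) = 24
  2·M_2 + 6·M_3 + 1·M_4 = 6(Δ_3 - Δ_2) = -48
Clamped end conditions give two more equations: 2h_0·M_0 + h_0·M_1 = 6(Δ_0 - g'(0)) = 54 and h_3·M_3 + 2h_3·M_4 = 6(g'(7) - Δ_3) = 36.
Solving the tridiagonal system: M_0 = 1789/86, M_1 = -628/43, M_2 = 913/86, M_3 = -682/43, M_4 = 1115/43.
On [4, 6], g'(x) = b_2 + 2c_2·(x - 4) + 3d_2·(x - 4)² with b_2 = Δ_2 - h_2(2M_2 + M_3)/6 = -34/43, c_2 = M_2/2 = 913/172, d_2 = (M_3 - M_2)/(6h_2) = -759/344. So g'(4) = -34/43.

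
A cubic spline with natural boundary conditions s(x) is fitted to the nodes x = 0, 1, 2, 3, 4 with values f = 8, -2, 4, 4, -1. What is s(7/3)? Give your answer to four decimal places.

Let m_i = s''(x_i). Step sizes h_i = 1, 1, 1, 1; slopes of the chords Δ_i = (y_(i+1) - y_i)/h_i = -10, 6, 0, -5.
  1·m_0 + 4·m_1 + 1·m_2 = 6(Δ_1 - Δ_0) = 96
  1·m_1 + 4·m_2 + 1·m_3 = 6(Δ_2 - Δ_1) = -36
  1·m_2 + 4·m_3 + 1·m_4 = 6(Δ_3 - Δ_2) = -30
Natural end conditions: m_0 = m_4 = 0.
Solving the tridiagonal system: m_0 = 0, m_1 = 111/4, m_2 = -15, m_3 = -15/4, m_4 = 0.
On [2, 3], s(x) = 4 + 45/8·(x - 2) - 15/2·(x - 2)² + 15/8·(x - 2)³.
With (x - 2) = 1/3: s(7/3) = 46/9.

5.1111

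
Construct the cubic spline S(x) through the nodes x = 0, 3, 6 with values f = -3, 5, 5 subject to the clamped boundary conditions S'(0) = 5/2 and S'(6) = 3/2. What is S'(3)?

Put m_i = S'' at the i-th knot. Here h = (3, 3) and Δ = (8/3, 0), so the interior equations h_(i-1)·m_(i-1) + 2(h_(i-1)+h_i)·m_i + h_i·m_(i+1) = 6(Δ_i − Δ_(i-1)) read
  3·m_0 + 12·m_1 + 3·m_2 = 6(Δ_1 - Δ_0) = -16
Clamped end conditions give two more equations: 2h_0·m_0 + h_0·m_1 = 6(Δ_0 - S'(0)) = 1 and h_1·m_1 + 2h_1·m_2 = 6(S'(6) - Δ_1) = 9.
Forward elimination and back-substitution give m_0 = 4/3, m_1 = -7/3, m_2 = 8/3.
On [3, 6], S'(x) = b_1 + 2c_1·(x - 3) + 3d_1·(x - 3)² with b_1 = Δ_1 - h_1(2m_1 + m_2)/6 = 1, c_1 = m_1/2 = -7/6, d_1 = (m_2 - m_1)/(6h_1) = 5/18. So S'(3) = 1.

1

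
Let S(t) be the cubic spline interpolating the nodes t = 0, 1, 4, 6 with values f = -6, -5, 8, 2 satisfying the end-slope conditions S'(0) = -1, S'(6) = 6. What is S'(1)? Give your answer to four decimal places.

Write M_i for S''(x_i). With h_i = 1, 3, 2 and divided differences Δ_i = 1, 13/3, -3, the continuity of S' gives the tridiagonal system
  1·M_0 + 8·M_1 + 3·M_2 = 6(Δ_1 - Δ_0) = 20
  3·M_1 + 10·M_2 + 2·M_3 = 6(Δ_2 - Δ_1) = -44
Clamped end conditions give two more equations: 2h_0·M_0 + h_0·M_1 = 6(Δ_0 - S'(0)) = 12 and h_2·M_2 + 2h_2·M_3 = 6(S'(6) - Δ_2) = 54.
Solving the tridiagonal system: M_0 = 121/39, M_1 = 226/39, M_2 = -383/39, M_3 = 718/39.
On [1, 4], S'(t) = b_1 + 2c_1·(t - 1) + 3d_1·(t - 1)² with b_1 = Δ_1 - h_1(2M_1 + M_2)/6 = 269/78, c_1 = M_1/2 = 113/39, d_1 = (M_2 - M_1)/(6h_1) = -203/234. So S'(1) = 269/78.

3.4487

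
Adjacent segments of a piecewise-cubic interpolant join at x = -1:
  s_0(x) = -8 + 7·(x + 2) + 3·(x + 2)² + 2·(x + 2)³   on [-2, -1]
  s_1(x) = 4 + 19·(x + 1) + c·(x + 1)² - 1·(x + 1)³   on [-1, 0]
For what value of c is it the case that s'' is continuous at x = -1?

9

s_0''(x) = 6 + 12·(x + 2), so s_0''(-1) = 18. On the right, s_1''(-1) = 2c, so c = 9.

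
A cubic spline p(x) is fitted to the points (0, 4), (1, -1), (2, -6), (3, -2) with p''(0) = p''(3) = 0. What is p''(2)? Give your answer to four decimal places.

14.4000

Write m_i for p''(x_i). With h_i = 1, 1, 1 and divided differences Δ_i = -5, -5, 4, the continuity of p' gives the tridiagonal system
  1·m_0 + 4·m_1 + 1·m_2 = 6(Δ_1 - Δ_0) = 0
  1·m_1 + 4·m_2 + 1·m_3 = 6(Δ_2 - Δ_1) = 54
Natural end conditions: m_0 = m_3 = 0.
Forward elimination and back-substitution give m_0 = 0, m_1 = -18/5, m_2 = 72/5, m_3 = 0.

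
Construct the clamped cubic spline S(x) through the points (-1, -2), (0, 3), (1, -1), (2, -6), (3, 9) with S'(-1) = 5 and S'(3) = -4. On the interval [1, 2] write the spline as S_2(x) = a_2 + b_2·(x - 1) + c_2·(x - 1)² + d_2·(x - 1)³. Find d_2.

Write σ_i for S''(x_i). With h_i = 1, 1, 1, 1 and divided differences Δ_i = 5, -4, -5, 15, the continuity of S' gives the tridiagonal system
  1·σ_0 + 4·σ_1 + 1·σ_2 = 6(Δ_1 - Δ_0) = -54
  1·σ_1 + 4·σ_2 + 1·σ_3 = 6(Δ_2 - Δ_1) = -6
  1·σ_2 + 4·σ_3 + 1·σ_4 = 6(Δ_3 - Δ_2) = 120
Clamped end conditions give two more equations: 2h_0·σ_0 + h_0·σ_1 = 6(Δ_0 - S'(-1)) = 0 and h_3·σ_3 + 2h_3·σ_4 = 6(S'(3) - Δ_3) = -114.
Forward elimination and back-substitution give σ_0 = 6, σ_1 = -12, σ_2 = -12, σ_3 = 54, σ_4 = -84.
On [1, 2], with S_2(x) = a_2 + b_2·(x - 1) + c_2·(x - 1)² + d_2·(x - 1)³: c_2 = σ_2/2 = -6, d_2 = (σ_3 - σ_2)/(6h_2) = 11, b_2 = Δ_2 - h_2(2σ_2 + σ_3)/6 = -10.

11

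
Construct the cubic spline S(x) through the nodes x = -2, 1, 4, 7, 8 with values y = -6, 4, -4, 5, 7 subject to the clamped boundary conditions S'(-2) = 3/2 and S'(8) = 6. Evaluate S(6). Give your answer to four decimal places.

Write m_i for S''(x_i). With h_i = 3, 3, 3, 1 and divided differences Δ_i = 10/3, -8/3, 3, 2, the continuity of S' gives the tridiagonal system
  3·m_0 + 12·m_1 + 3·m_2 = 6(Δ_1 - Δ_0) = -36
  3·m_1 + 12·m_2 + 3·m_3 = 6(Δ_2 - Δ_1) = 34
  3·m_2 + 8·m_3 + 1·m_4 = 6(Δ_3 - Δ_2) = -6
Clamped end conditions give two more equations: 2h_0·m_0 + h_0·m_1 = 6(Δ_0 - S'(-2)) = 11 and h_3·m_3 + 2h_3·m_4 = 6(S'(8) - Δ_3) = 24.
Solving: m_0 = 1591/348, m_1 = -953/174, m_2 = 619/116, m_3 = -263/58, m_4 = 1655/116.
On [4, 7], S(x) = -4 - 2/29·(x - 4) + 619/232·(x - 4)² - 1145/2088·(x - 4)³.
With (x - 4) = 2: S(6) = 1121/522.

2.1475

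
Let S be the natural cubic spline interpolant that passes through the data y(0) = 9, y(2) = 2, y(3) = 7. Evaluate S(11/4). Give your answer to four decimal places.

5.4180

Write m_i for S''(x_i). With h_i = 2, 1 and divided differences Δ_i = -7/2, 5, the continuity of S' gives the tridiagonal system
  2·m_0 + 6·m_1 + 1·m_2 = 6(Δ_1 - Δ_0) = 51
Natural end conditions: m_0 = m_2 = 0.
Hence m_0 = 0, m_1 = 17/2, m_2 = 0.
On [2, 3], S(x) = 2 + 13/6·(x - 2) + 17/4·(x - 2)² - 17/12·(x - 2)³.
With (x - 2) = 3/4: S(11/4) = 1387/256.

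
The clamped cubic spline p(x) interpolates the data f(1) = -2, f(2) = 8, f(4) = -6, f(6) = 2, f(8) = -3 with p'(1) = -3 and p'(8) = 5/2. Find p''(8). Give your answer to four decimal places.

With σ_i denoting the second derivative at x_i, h_i = 1, 2, 2, 2, and Δ_i = (y_(i+1) − y_i)/h_i = 10, -7, 4, -5/2:
  1·σ_0 + 6·σ_1 + 2·σ_2 = 6(Δ_1 - Δ_0) = -102
  2·σ_1 + 8·σ_2 + 2·σ_3 = 6(Δ_2 - Δ_1) = 66
  2·σ_2 + 8·σ_3 + 2·σ_4 = 6(Δ_3 - Δ_2) = -39
Clamped end conditions give two more equations: 2h_0·σ_0 + h_0·σ_1 = 6(Δ_0 - p'(1)) = 78 and h_3·σ_3 + 2h_3·σ_4 = 6(p'(8) - Δ_3) = 30.
Solving: σ_0 = 2383/43, σ_1 = -1412/43, σ_2 = 1703/86, σ_3 = -575/43, σ_4 = 610/43.

14.1860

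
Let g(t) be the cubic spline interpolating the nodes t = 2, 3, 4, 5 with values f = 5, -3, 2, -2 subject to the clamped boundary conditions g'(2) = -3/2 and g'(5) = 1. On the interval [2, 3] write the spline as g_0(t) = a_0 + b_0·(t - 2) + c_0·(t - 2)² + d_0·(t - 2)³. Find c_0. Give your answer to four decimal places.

Let m_i = g''(x_i). Step sizes h_i = 1, 1, 1; slopes of the chords Δ_i = (y_(i+1) - y_i)/h_i = -8, 5, -4.
  1·m_0 + 4·m_1 + 1·m_2 = 6(Δ_1 - Δ_0) = 78
  1·m_1 + 4·m_2 + 1·m_3 = 6(Δ_2 - Δ_1) = -54
Clamped end conditions give two more equations: 2h_0·m_0 + h_0·m_1 = 6(Δ_0 - g'(2)) = -39 and h_2·m_2 + 2h_2·m_3 = 6(g'(5) - Δ_2) = 30.
Solving: m_0 = -566/15, m_1 = 547/15, m_2 = -452/15, m_3 = 451/15.
On [2, 3], with g_0(t) = a_0 + b_0·(t - 2) + c_0·(t - 2)² + d_0·(t - 2)³: c_0 = m_0/2 = -283/15, d_0 = (m_1 - m_0)/(6h_0) = 371/30, b_0 = Δ_0 - h_0(2m_0 + m_1)/6 = -3/2.

-18.8667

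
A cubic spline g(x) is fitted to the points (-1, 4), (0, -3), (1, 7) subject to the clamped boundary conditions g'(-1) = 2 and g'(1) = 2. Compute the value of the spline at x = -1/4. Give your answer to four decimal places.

-1.9883

With M_i denoting the second derivative at x_i, h_i = 1, 1, and Δ_i = (y_(i+1) − y_i)/h_i = -7, 10:
  1·M_0 + 4·M_1 + 1·M_2 = 6(Δ_1 - Δ_0) = 102
Clamped end conditions give two more equations: 2h_0·M_0 + h_0·M_1 = 6(Δ_0 - g'(-1)) = -54 and h_1·M_1 + 2h_1·M_2 = 6(g'(1) - Δ_1) = -48.
Solving: M_0 = -105/2, M_1 = 51, M_2 = -99/2.
On [-1, 0], g(x) = 4 + 2·(x + 1) - 105/4·(x + 1)² + 69/4·(x + 1)³.
With (x + 1) = 3/4: g(-1/4) = -509/256.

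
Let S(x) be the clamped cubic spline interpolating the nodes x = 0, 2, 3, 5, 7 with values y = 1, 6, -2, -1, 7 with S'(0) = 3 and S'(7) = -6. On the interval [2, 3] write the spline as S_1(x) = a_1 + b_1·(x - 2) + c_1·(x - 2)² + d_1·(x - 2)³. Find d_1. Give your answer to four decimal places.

Write σ_i for S''(x_i). With h_i = 2, 1, 2, 2 and divided differences Δ_i = 5/2, -8, 1/2, 4, the continuity of S' gives the tridiagonal system
  2·σ_0 + 6·σ_1 + 1·σ_2 = 6(Δ_1 - Δ_0) = -63
  1·σ_1 + 6·σ_2 + 2·σ_3 = 6(Δ_2 - Δ_1) = 51
  2·σ_2 + 8·σ_3 + 2·σ_4 = 6(Δ_3 - Δ_2) = 21
Clamped end conditions give two more equations: 2h_0·σ_0 + h_0·σ_1 = 6(Δ_0 - S'(0)) = -3 and h_3·σ_3 + 2h_3·σ_4 = 6(S'(7) - Δ_3) = -60.
Solving: σ_0 = 1545/244, σ_1 = -864/61, σ_2 = 1137/122, σ_3 = 282/61, σ_4 = -1056/61.
On [2, 3], with S_1(x) = a_1 + b_1·(x - 2) + c_1·(x - 2)² + d_1·(x - 2)³: c_1 = σ_1/2 = -432/61, d_1 = (σ_2 - σ_1)/(6h_1) = 955/244, b_1 = Δ_1 - h_1(2σ_1 + σ_2)/6 = -1179/244.

3.9139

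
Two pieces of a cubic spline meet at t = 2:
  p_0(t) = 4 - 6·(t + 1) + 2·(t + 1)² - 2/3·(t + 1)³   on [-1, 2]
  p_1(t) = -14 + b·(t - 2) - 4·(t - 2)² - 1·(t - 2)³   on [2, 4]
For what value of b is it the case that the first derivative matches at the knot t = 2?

-12

p_0'(t) = -6 + 4·(t + 1) - 2·(t + 1)², so p_0'(2) = -12. On the right, p_1'(2) = b, so b = -12.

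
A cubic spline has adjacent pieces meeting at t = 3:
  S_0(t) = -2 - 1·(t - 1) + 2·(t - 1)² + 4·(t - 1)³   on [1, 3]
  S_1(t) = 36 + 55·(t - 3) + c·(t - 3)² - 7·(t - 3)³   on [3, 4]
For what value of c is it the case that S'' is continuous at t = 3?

26

S_0''(t) = 4 + 24·(t - 1), so S_0''(3) = 52. On the right, S_1''(3) = 2c, so c = 26.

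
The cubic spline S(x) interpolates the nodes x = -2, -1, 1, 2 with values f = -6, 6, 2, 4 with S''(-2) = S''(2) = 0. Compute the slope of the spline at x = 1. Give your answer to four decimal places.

Let M_i = S''(x_i). Step sizes h_i = 1, 2, 1; slopes of the chords Δ_i = (y_(i+1) - y_i)/h_i = 12, -2, 2.
  1·M_0 + 6·M_1 + 2·M_2 = 6(Δ_1 - Δ_0) = -84
  2·M_1 + 6·M_2 + 1·M_3 = 6(Δ_2 - Δ_1) = 24
Natural end conditions: M_0 = M_3 = 0.
Forward elimination and back-substitution give M_0 = 0, M_1 = -69/4, M_2 = 39/4, M_3 = 0.
On [1, 2], S'(x) = b_2 + 2c_2·(x - 1) + 3d_2·(x - 1)² with b_2 = Δ_2 - h_2(2M_2 + M_3)/6 = -5/4, c_2 = M_2/2 = 39/8, d_2 = (M_3 - M_2)/(6h_2) = -13/8. So S'(1) = -5/4.

-1.2500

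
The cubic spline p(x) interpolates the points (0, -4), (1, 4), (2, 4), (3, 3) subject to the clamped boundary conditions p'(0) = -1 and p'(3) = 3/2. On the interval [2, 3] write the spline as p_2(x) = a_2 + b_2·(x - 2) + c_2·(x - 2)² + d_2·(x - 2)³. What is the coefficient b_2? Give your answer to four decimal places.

With M_i denoting the second derivative at x_i, h_i = 1, 1, 1, and Δ_i = (y_(i+1) − y_i)/h_i = 8, 0, -1:
  1·M_0 + 4·M_1 + 1·M_2 = 6(Δ_1 - Δ_0) = -48
  1·M_1 + 4·M_2 + 1·M_3 = 6(Δ_2 - Δ_1) = -6
Clamped end conditions give two more equations: 2h_0·M_0 + h_0·M_1 = 6(Δ_0 - p'(0)) = 54 and h_2·M_2 + 2h_2·M_3 = 6(p'(3) - Δ_2) = 15.
Solving the tridiagonal system: M_0 = 571/15, M_1 = -332/15, M_2 = 37/15, M_3 = 94/15.
On [2, 3], with p_2(x) = a_2 + b_2·(x - 2) + c_2·(x - 2)² + d_2·(x - 2)³: c_2 = M_2/2 = 37/30, d_2 = (M_3 - M_2)/(6h_2) = 19/30, b_2 = Δ_2 - h_2(2M_2 + M_3)/6 = -43/15.

-2.8667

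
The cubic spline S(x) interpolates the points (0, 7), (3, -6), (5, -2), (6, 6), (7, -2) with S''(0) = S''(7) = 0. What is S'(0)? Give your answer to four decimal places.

Put M_i = S'' at the i-th knot. Here h = (3, 2, 1, 1) and Δ = (-13/3, 2, 8, -8), so the interior equations h_(i-1)·M_(i-1) + 2(h_(i-1)+h_i)·M_i + h_i·M_(i+1) = 6(Δ_i − Δ_(i-1)) read
  3·M_0 + 10·M_1 + 2·M_2 = 6(Δ_1 - Δ_0) = 38
  2·M_1 + 6·M_2 + 1·M_3 = 6(Δ_2 - Δ_1) = 36
  1·M_2 + 4·M_3 + 1·M_4 = 6(Δ_3 - Δ_2) = -96
Natural end conditions: M_0 = M_4 = 0.
Forward elimination and back-substitution give M_0 = 0, M_1 = 197/107, M_2 = 1048/107, M_3 = -2830/107, M_4 = 0.
On [0, 3], S'(x) = b_0 + 2c_0·x + 3d_0·x² with b_0 = Δ_0 - h_0(2M_0 + M_1)/6 = -3373/642, c_0 = M_0/2 = 0, d_0 = (M_1 - M_0)/(6h_0) = 197/1926. So S'(0) = -3373/642.

-5.2539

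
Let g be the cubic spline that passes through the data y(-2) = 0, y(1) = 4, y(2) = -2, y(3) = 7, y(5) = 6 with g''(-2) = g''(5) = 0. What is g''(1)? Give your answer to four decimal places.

-9.0393

Put m_i = g'' at the i-th knot. Here h = (3, 1, 1, 2) and Δ = (4/3, -6, 9, -1/2), so the interior equations h_(i-1)·m_(i-1) + 2(h_(i-1)+h_i)·m_i + h_i·m_(i+1) = 6(Δ_i − Δ_(i-1)) read
  3·m_0 + 8·m_1 + 1·m_2 = 6(Δ_1 - Δ_0) = -44
  1·m_1 + 4·m_2 + 1·m_3 = 6(Δ_2 - Δ_1) = 90
  1·m_2 + 6·m_3 + 2·m_4 = 6(Δ_3 - Δ_2) = -57
Natural end conditions: m_0 = m_4 = 0.
Solving: m_0 = 0, m_1 = -1609/178, m_2 = 2520/89, m_3 = -2531/178, m_4 = 0.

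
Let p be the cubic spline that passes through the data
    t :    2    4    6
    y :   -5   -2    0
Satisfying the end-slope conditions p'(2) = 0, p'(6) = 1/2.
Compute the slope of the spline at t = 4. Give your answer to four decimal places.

Write m_i for p''(x_i). With h_i = 2, 2 and divided differences Δ_i = 3/2, 1, the continuity of p' gives the tridiagonal system
  2·m_0 + 8·m_1 + 2·m_2 = 6(Δ_1 - Δ_0) = -3
Clamped end conditions give two more equations: 2h_0·m_0 + h_0·m_1 = 6(Δ_0 - p'(2)) = 9 and h_1·m_1 + 2h_1·m_2 = 6(p'(6) - Δ_1) = -3.
Solving the tridiagonal system: m_0 = 11/4, m_1 = -1, m_2 = -1/4.
On [4, 6], p'(t) = b_1 + 2c_1·(t - 4) + 3d_1·(t - 4)² with b_1 = Δ_1 - h_1(2m_1 + m_2)/6 = 7/4, c_1 = m_1/2 = -1/2, d_1 = (m_2 - m_1)/(6h_1) = 1/16. So p'(4) = 7/4.

1.7500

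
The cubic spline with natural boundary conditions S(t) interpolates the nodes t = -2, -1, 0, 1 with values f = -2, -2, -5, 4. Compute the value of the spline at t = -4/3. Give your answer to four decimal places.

With m_i denoting the second derivative at x_i, h_i = 1, 1, 1, and Δ_i = (y_(i+1) − y_i)/h_i = 0, -3, 9:
  1·m_0 + 4·m_1 + 1·m_2 = 6(Δ_1 - Δ_0) = -18
  1·m_1 + 4·m_2 + 1·m_3 = 6(Δ_2 - Δ_1) = 72
Natural end conditions: m_0 = m_3 = 0.
Solving: m_0 = 0, m_1 = -48/5, m_2 = 102/5, m_3 = 0.
On [-2, -1], S(t) = -2 + 8/5·(t + 2) + 0·(t + 2)² - 8/5·(t + 2)³.
With (t + 2) = 2/3: S(-4/3) = -38/27.

-1.4074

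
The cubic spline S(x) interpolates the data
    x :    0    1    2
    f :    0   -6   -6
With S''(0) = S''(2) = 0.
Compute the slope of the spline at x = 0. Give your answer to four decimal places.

Let σ_i = S''(x_i). Step sizes h_i = 1, 1; slopes of the chords Δ_i = (y_(i+1) - y_i)/h_i = -6, 0.
  1·σ_0 + 4·σ_1 + 1·σ_2 = 6(Δ_1 - Δ_0) = 36
Natural end conditions: σ_0 = σ_2 = 0.
Hence σ_0 = 0, σ_1 = 9, σ_2 = 0.
On [0, 1], S'(x) = b_0 + 2c_0·x + 3d_0·x² with b_0 = Δ_0 - h_0(2σ_0 + σ_1)/6 = -15/2, c_0 = σ_0/2 = 0, d_0 = (σ_1 - σ_0)/(6h_0) = 3/2. So S'(0) = -15/2.

-7.5000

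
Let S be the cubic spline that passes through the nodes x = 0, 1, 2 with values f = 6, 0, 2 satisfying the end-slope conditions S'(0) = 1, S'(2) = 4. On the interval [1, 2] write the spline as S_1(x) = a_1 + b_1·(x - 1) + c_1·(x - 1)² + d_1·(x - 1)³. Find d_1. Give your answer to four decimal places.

Let σ_i = S''(x_i). Step sizes h_i = 1, 1; slopes of the chords Δ_i = (y_(i+1) - y_i)/h_i = -6, 2.
  1·σ_0 + 4·σ_1 + 1·σ_2 = 6(Δ_1 - Δ_0) = 48
Clamped end conditions give two more equations: 2h_0·σ_0 + h_0·σ_1 = 6(Δ_0 - S'(0)) = -42 and h_1·σ_1 + 2h_1·σ_2 = 6(S'(2) - Δ_1) = 12.
Forward elimination and back-substitution give σ_0 = -63/2, σ_1 = 21, σ_2 = -9/2.
On [1, 2], with S_1(x) = a_1 + b_1·(x - 1) + c_1·(x - 1)² + d_1·(x - 1)³: c_1 = σ_1/2 = 21/2, d_1 = (σ_2 - σ_1)/(6h_1) = -17/4, b_1 = Δ_1 - h_1(2σ_1 + σ_2)/6 = -17/4.

-4.2500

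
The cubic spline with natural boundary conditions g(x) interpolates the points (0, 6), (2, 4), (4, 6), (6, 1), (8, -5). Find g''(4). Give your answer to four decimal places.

With M_i denoting the second derivative at x_i, h_i = 2, 2, 2, 2, and Δ_i = (y_(i+1) − y_i)/h_i = -1, 1, -5/2, -3:
  2·M_0 + 8·M_1 + 2·M_2 = 6(Δ_1 - Δ_0) = 12
  2·M_1 + 8·M_2 + 2·M_3 = 6(Δ_2 - Δ_1) = -21
  2·M_2 + 8·M_3 + 2·M_4 = 6(Δ_3 - Δ_2) = -3
Natural end conditions: M_0 = M_4 = 0.
Solving: M_0 = 0, M_1 = 261/112, M_2 = -93/28, M_3 = 51/112, M_4 = 0.

-3.3214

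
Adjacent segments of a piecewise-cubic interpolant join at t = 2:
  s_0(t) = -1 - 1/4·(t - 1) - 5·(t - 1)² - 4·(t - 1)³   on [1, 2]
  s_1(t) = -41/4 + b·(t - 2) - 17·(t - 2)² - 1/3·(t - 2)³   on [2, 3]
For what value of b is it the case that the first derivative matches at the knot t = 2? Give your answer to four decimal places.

-22.2500

s_0'(t) = -1/4 - 10·(t - 1) - 12·(t - 1)², so s_0'(2) = -89/4. On the right, s_1'(2) = b, so b = -89/4.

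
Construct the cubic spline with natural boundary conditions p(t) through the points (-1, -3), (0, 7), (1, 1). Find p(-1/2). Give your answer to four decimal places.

3.5000

Write σ_i for p''(x_i). With h_i = 1, 1 and divided differences Δ_i = 10, -6, the continuity of p' gives the tridiagonal system
  1·σ_0 + 4·σ_1 + 1·σ_2 = 6(Δ_1 - Δ_0) = -96
Natural end conditions: σ_0 = σ_2 = 0.
Hence σ_0 = 0, σ_1 = -24, σ_2 = 0.
On [-1, 0], p(t) = -3 + 14·(t + 1) + 0·(t + 1)² - 4·(t + 1)³.
With (t + 1) = 1/2: p(-1/2) = 7/2.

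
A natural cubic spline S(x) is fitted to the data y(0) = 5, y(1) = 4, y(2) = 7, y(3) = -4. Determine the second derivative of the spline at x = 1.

Let m_i = S''(x_i). Step sizes h_i = 1, 1, 1; slopes of the chords Δ_i = (y_(i+1) - y_i)/h_i = -1, 3, -11.
  1·m_0 + 4·m_1 + 1·m_2 = 6(Δ_1 - Δ_0) = 24
  1·m_1 + 4·m_2 + 1·m_3 = 6(Δ_2 - Δ_1) = -84
Natural end conditions: m_0 = m_3 = 0.
Hence m_0 = 0, m_1 = 12, m_2 = -24, m_3 = 0.

12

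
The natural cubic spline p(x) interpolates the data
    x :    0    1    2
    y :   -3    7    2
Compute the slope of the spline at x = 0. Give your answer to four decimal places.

Put m_i = p'' at the i-th knot. Here h = (1, 1) and Δ = (10, -5), so the interior equations h_(i-1)·m_(i-1) + 2(h_(i-1)+h_i)·m_i + h_i·m_(i+1) = 6(Δ_i − Δ_(i-1)) read
  1·m_0 + 4·m_1 + 1·m_2 = 6(Δ_1 - Δ_0) = -90
Natural end conditions: m_0 = m_2 = 0.
Solving: m_0 = 0, m_1 = -45/2, m_2 = 0.
On [0, 1], p'(x) = b_0 + 2c_0·x + 3d_0·x² with b_0 = Δ_0 - h_0(2m_0 + m_1)/6 = 55/4, c_0 = m_0/2 = 0, d_0 = (m_1 - m_0)/(6h_0) = -15/4. So p'(0) = 55/4.

13.7500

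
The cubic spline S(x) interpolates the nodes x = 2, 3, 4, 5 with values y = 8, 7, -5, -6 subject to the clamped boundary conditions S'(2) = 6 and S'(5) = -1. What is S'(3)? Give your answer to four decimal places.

Put M_i = S'' at the i-th knot. Here h = (1, 1, 1) and Δ = (-1, -12, -1), so the interior equations h_(i-1)·M_(i-1) + 2(h_(i-1)+h_i)·M_i + h_i·M_(i+1) = 6(Δ_i − Δ_(i-1)) read
  1·M_0 + 4·M_1 + 1·M_2 = 6(Δ_1 - Δ_0) = -66
  1·M_1 + 4·M_2 + 1·M_3 = 6(Δ_2 - Δ_1) = 66
Clamped end conditions give two more equations: 2h_0·M_0 + h_0·M_1 = 6(Δ_0 - S'(2)) = -42 and h_2·M_2 + 2h_2·M_3 = 6(S'(5) - Δ_2) = 0.
Solving: M_0 = -166/15, M_1 = -298/15, M_2 = 368/15, M_3 = -184/15.
On [3, 4], S'(x) = b_1 + 2c_1·(x - 3) + 3d_1·(x - 3)² with b_1 = Δ_1 - h_1(2M_1 + M_2)/6 = -142/15, c_1 = M_1/2 = -149/15, d_1 = (M_2 - M_1)/(6h_1) = 37/5. So S'(3) = -142/15.

-9.4667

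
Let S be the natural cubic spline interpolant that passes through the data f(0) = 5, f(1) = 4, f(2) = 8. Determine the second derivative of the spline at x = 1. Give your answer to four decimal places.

7.5000

Let m_i = S''(x_i). Step sizes h_i = 1, 1; slopes of the chords Δ_i = (y_(i+1) - y_i)/h_i = -1, 4.
  1·m_0 + 4·m_1 + 1·m_2 = 6(Δ_1 - Δ_0) = 30
Natural end conditions: m_0 = m_2 = 0.
Forward elimination and back-substitution give m_0 = 0, m_1 = 15/2, m_2 = 0.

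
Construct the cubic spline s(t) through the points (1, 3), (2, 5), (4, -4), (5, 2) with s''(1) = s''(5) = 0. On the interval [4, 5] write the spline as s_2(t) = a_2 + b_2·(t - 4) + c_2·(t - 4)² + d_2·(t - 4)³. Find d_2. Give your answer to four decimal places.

-2.3750

Put M_i = s'' at the i-th knot. Here h = (1, 2, 1) and Δ = (2, -9/2, 6), so the interior equations h_(i-1)·M_(i-1) + 2(h_(i-1)+h_i)·M_i + h_i·M_(i+1) = 6(Δ_i − Δ_(i-1)) read
  1·M_0 + 6·M_1 + 2·M_2 = 6(Δ_1 - Δ_0) = -39
  2·M_1 + 6·M_2 + 1·M_3 = 6(Δ_2 - Δ_1) = 63
Natural end conditions: M_0 = M_3 = 0.
Solving the tridiagonal system: M_0 = 0, M_1 = -45/4, M_2 = 57/4, M_3 = 0.
On [4, 5], with s_2(t) = a_2 + b_2·(t - 4) + c_2·(t - 4)² + d_2·(t - 4)³: c_2 = M_2/2 = 57/8, d_2 = (M_3 - M_2)/(6h_2) = -19/8, b_2 = Δ_2 - h_2(2M_2 + M_3)/6 = 5/4.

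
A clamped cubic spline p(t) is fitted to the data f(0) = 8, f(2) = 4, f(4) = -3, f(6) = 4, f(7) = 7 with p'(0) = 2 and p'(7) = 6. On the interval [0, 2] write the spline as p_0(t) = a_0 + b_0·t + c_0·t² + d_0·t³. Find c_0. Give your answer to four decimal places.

With σ_i denoting the second derivative at x_i, h_i = 2, 2, 2, 1, and Δ_i = (y_(i+1) − y_i)/h_i = -2, -7/2, 7/2, 3:
  2·σ_0 + 8·σ_1 + 2·σ_2 = 6(Δ_1 - Δ_0) = -9
  2·σ_1 + 8·σ_2 + 2·σ_3 = 6(Δ_2 - Δ_1) = 42
  2·σ_2 + 6·σ_3 + 1·σ_4 = 6(Δ_3 - Δ_2) = -3
Clamped end conditions give two more equations: 2h_0·σ_0 + h_0·σ_1 = 6(Δ_0 - p'(0)) = -24 and h_3·σ_3 + 2h_3·σ_4 = 6(p'(7) - Δ_3) = 18.
Hence σ_0 = -451/86, σ_1 = -65/43, σ_2 = 292/43, σ_3 = -200/43, σ_4 = 487/43.
On [0, 2], with p_0(t) = a_0 + b_0·t + c_0·t² + d_0·t³: c_0 = σ_0/2 = -451/172, d_0 = (σ_1 - σ_0)/(6h_0) = 107/344, b_0 = Δ_0 - h_0(2σ_0 + σ_1)/6 = 2.

-2.6221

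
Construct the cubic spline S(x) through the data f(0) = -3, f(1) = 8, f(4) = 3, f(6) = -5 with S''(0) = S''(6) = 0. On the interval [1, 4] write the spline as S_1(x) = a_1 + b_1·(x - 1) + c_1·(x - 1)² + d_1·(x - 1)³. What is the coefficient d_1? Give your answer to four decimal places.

0.6526

Let σ_i = S''(x_i). Step sizes h_i = 1, 3, 2; slopes of the chords Δ_i = (y_(i+1) - y_i)/h_i = 11, -5/3, -4.
  1·σ_0 + 8·σ_1 + 3·σ_2 = 6(Δ_1 - Δ_0) = -76
  3·σ_1 + 10·σ_2 + 2·σ_3 = 6(Δ_2 - Δ_1) = -14
Natural end conditions: σ_0 = σ_3 = 0.
Solving: σ_0 = 0, σ_1 = -718/71, σ_2 = 116/71, σ_3 = 0.
On [1, 4], with S_1(x) = a_1 + b_1·(x - 1) + c_1·(x - 1)² + d_1·(x - 1)³: c_1 = σ_1/2 = -359/71, d_1 = (σ_2 - σ_1)/(6h_1) = 139/213, b_1 = Δ_1 - h_1(2σ_1 + σ_2)/6 = 1625/213.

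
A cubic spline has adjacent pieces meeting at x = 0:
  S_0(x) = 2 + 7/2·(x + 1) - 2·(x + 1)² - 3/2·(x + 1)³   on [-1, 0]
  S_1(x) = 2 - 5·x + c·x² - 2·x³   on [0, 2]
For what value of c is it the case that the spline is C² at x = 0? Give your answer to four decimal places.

S_0''(x) = -4 - 9·(x + 1), so S_0''(0) = -13. On the right, S_1''(0) = 2c, so c = -13/2.

-6.5000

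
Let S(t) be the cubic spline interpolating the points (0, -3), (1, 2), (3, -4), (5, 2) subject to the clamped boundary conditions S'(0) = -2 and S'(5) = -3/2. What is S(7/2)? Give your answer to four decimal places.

Write M_i for S''(x_i). With h_i = 1, 2, 2 and divided differences Δ_i = 5, -3, 3, the continuity of S' gives the tridiagonal system
  1·M_0 + 6·M_1 + 2·M_2 = 6(Δ_1 - Δ_0) = -48
  2·M_1 + 8·M_2 + 2·M_3 = 6(Δ_2 - Δ_1) = 36
Clamped end conditions give two more equations: 2h_0·M_0 + h_0·M_1 = 6(Δ_0 - S'(0)) = 42 and h_2·M_2 + 2h_2·M_3 = 6(S'(5) - Δ_2) = -27.
Forward elimination and back-substitution give M_0 = 677/23, M_1 = -388/23, M_2 = 547/46, M_3 = -292/23.
On [3, 5], S(t) = -4 - 16/23·(t - 3) + 547/92·(t - 3)² - 377/184·(t - 3)³.
With (t - 3) = 1/2: S(7/2) = -4589/1472.

-3.1175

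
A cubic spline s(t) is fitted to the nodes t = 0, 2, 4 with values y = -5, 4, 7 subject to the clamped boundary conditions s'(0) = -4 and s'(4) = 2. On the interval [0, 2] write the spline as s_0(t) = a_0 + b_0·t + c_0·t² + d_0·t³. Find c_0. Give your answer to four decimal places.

8.2500

Let M_i = s''(x_i). Step sizes h_i = 2, 2; slopes of the chords Δ_i = (y_(i+1) - y_i)/h_i = 9/2, 3/2.
  2·M_0 + 8·M_1 + 2·M_2 = 6(Δ_1 - Δ_0) = -18
Clamped end conditions give two more equations: 2h_0·M_0 + h_0·M_1 = 6(Δ_0 - s'(0)) = 51 and h_1·M_1 + 2h_1·M_2 = 6(s'(4) - Δ_1) = 3.
Solving the tridiagonal system: M_0 = 33/2, M_1 = -15/2, M_2 = 9/2.
On [0, 2], with s_0(t) = a_0 + b_0·t + c_0·t² + d_0·t³: c_0 = M_0/2 = 33/4, d_0 = (M_1 - M_0)/(6h_0) = -2, b_0 = Δ_0 - h_0(2M_0 + M_1)/6 = -4.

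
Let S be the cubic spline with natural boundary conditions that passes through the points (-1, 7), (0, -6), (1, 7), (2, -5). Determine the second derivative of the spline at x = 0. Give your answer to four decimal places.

51.6000

Put σ_i = S'' at the i-th knot. Here h = (1, 1, 1) and Δ = (-13, 13, -12), so the interior equations h_(i-1)·σ_(i-1) + 2(h_(i-1)+h_i)·σ_i + h_i·σ_(i+1) = 6(Δ_i − Δ_(i-1)) read
  1·σ_0 + 4·σ_1 + 1·σ_2 = 6(Δ_1 - Δ_0) = 156
  1·σ_1 + 4·σ_2 + 1·σ_3 = 6(Δ_2 - Δ_1) = -150
Natural end conditions: σ_0 = σ_3 = 0.
Solving the tridiagonal system: σ_0 = 0, σ_1 = 258/5, σ_2 = -252/5, σ_3 = 0.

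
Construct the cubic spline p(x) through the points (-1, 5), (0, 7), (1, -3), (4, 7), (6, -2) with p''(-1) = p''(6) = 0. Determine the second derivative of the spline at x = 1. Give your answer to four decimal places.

With m_i denoting the second derivative at x_i, h_i = 1, 1, 3, 2, and Δ_i = (y_(i+1) − y_i)/h_i = 2, -10, 10/3, -9/2:
  1·m_0 + 4·m_1 + 1·m_2 = 6(Δ_1 - Δ_0) = -72
  1·m_1 + 8·m_2 + 3·m_3 = 6(Δ_2 - Δ_1) = 80
  3·m_2 + 10·m_3 + 2·m_4 = 6(Δ_3 - Δ_2) = -47
Natural end conditions: m_0 = m_4 = 0.
Solving: m_0 = 0, m_1 = -6053/274, m_2 = 2242/137, m_3 = -2633/274, m_4 = 0.

16.3650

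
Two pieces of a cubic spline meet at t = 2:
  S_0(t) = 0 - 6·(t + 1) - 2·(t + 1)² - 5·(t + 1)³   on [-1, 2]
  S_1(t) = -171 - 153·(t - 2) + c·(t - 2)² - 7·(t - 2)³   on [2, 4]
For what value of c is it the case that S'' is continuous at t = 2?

S_0''(t) = -4 - 30·(t + 1), so S_0''(2) = -94. On the right, S_1''(2) = 2c, so c = -47.

-47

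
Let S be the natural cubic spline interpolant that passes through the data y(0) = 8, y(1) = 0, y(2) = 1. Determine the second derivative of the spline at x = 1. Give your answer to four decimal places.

13.5000

Let M_i = S''(x_i). Step sizes h_i = 1, 1; slopes of the chords Δ_i = (y_(i+1) - y_i)/h_i = -8, 1.
  1·M_0 + 4·M_1 + 1·M_2 = 6(Δ_1 - Δ_0) = 54
Natural end conditions: M_0 = M_2 = 0.
Solving: M_0 = 0, M_1 = 27/2, M_2 = 0.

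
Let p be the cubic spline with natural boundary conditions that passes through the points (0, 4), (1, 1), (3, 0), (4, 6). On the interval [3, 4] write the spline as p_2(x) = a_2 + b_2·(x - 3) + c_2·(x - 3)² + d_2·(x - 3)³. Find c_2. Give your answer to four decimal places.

3.1875

Let σ_i = p''(x_i). Step sizes h_i = 1, 2, 1; slopes of the chords Δ_i = (y_(i+1) - y_i)/h_i = -3, -1/2, 6.
  1·σ_0 + 6·σ_1 + 2·σ_2 = 6(Δ_1 - Δ_0) = 15
  2·σ_1 + 6·σ_2 + 1·σ_3 = 6(Δ_2 - Δ_1) = 39
Natural end conditions: σ_0 = σ_3 = 0.
Solving: σ_0 = 0, σ_1 = 3/8, σ_2 = 51/8, σ_3 = 0.
On [3, 4], with p_2(x) = a_2 + b_2·(x - 3) + c_2·(x - 3)² + d_2·(x - 3)³: c_2 = σ_2/2 = 51/16, d_2 = (σ_3 - σ_2)/(6h_2) = -17/16, b_2 = Δ_2 - h_2(2σ_2 + σ_3)/6 = 31/8.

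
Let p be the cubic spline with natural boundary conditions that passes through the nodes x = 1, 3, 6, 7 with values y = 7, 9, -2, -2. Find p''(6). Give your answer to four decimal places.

Let σ_i = p''(x_i). Step sizes h_i = 2, 3, 1; slopes of the chords Δ_i = (y_(i+1) - y_i)/h_i = 1, -11/3, 0.
  2·σ_0 + 10·σ_1 + 3·σ_2 = 6(Δ_1 - Δ_0) = -28
  3·σ_1 + 8·σ_2 + 1·σ_3 = 6(Δ_2 - Δ_1) = 22
Natural end conditions: σ_0 = σ_3 = 0.
Forward elimination and back-substitution give σ_0 = 0, σ_1 = -290/71, σ_2 = 304/71, σ_3 = 0.

4.2817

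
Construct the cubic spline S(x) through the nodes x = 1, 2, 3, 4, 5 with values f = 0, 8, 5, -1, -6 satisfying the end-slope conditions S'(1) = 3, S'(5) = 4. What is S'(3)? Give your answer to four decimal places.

-5.9286

With M_i denoting the second derivative at x_i, h_i = 1, 1, 1, 1, and Δ_i = (y_(i+1) − y_i)/h_i = 8, -3, -6, -5:
  1·M_0 + 4·M_1 + 1·M_2 = 6(Δ_1 - Δ_0) = -66
  1·M_1 + 4·M_2 + 1·M_3 = 6(Δ_2 - Δ_1) = -18
  1·M_2 + 4·M_3 + 1·M_4 = 6(Δ_3 - Δ_2) = 6
Clamped end conditions give two more equations: 2h_0·M_0 + h_0·M_1 = 6(Δ_0 - S'(1)) = 30 and h_3·M_3 + 2h_3·M_4 = 6(S'(5) - Δ_3) = 54.
Solving: M_0 = 757/28, M_1 = -337/14, M_2 = 13/4, M_3 = -97/14, M_4 = 853/28.
On [3, 4], S'(x) = b_2 + 2c_2·(x - 3) + 3d_2·(x - 3)² with b_2 = Δ_2 - h_2(2M_2 + M_3)/6 = -83/14, c_2 = M_2/2 = 13/8, d_2 = (M_3 - M_2)/(6h_2) = -95/56. So S'(3) = -83/14.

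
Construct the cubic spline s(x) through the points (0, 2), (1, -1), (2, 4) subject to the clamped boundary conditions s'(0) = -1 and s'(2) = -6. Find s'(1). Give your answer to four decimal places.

3.2500

Write M_i for s''(x_i). With h_i = 1, 1 and divided differences Δ_i = -3, 5, the continuity of s' gives the tridiagonal system
  1·M_0 + 4·M_1 + 1·M_2 = 6(Δ_1 - Δ_0) = 48
Clamped end conditions give two more equations: 2h_0·M_0 + h_0·M_1 = 6(Δ_0 - s'(0)) = -12 and h_1·M_1 + 2h_1·M_2 = 6(s'(2) - Δ_1) = -66.
Solving the tridiagonal system: M_0 = -41/2, M_1 = 29, M_2 = -95/2.
On [1, 2], s'(x) = b_1 + 2c_1·(x - 1) + 3d_1·(x - 1)² with b_1 = Δ_1 - h_1(2M_1 + M_2)/6 = 13/4, c_1 = M_1/2 = 29/2, d_1 = (M_2 - M_1)/(6h_1) = -51/4. So s'(1) = 13/4.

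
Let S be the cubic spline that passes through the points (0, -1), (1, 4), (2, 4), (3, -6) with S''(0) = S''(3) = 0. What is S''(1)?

-4

Let M_i = S''(x_i). Step sizes h_i = 1, 1, 1; slopes of the chords Δ_i = (y_(i+1) - y_i)/h_i = 5, 0, -10.
  1·M_0 + 4·M_1 + 1·M_2 = 6(Δ_1 - Δ_0) = -30
  1·M_1 + 4·M_2 + 1·M_3 = 6(Δ_2 - Δ_1) = -60
Natural end conditions: M_0 = M_3 = 0.
Solving the tridiagonal system: M_0 = 0, M_1 = -4, M_2 = -14, M_3 = 0.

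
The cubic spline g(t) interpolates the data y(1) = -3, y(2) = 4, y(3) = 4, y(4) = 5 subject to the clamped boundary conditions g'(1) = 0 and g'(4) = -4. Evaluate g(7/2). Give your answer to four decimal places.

Write M_i for g''(x_i). With h_i = 1, 1, 1 and divided differences Δ_i = 7, 0, 1, the continuity of g' gives the tridiagonal system
  1·M_0 + 4·M_1 + 1·M_2 = 6(Δ_1 - Δ_0) = -42
  1·M_1 + 4·M_2 + 1·M_3 = 6(Δ_2 - Δ_1) = 6
Clamped end conditions give two more equations: 2h_0·M_0 + h_0·M_1 = 6(Δ_0 - g'(1)) = 42 and h_2·M_2 + 2h_2·M_3 = 6(g'(4) - Δ_2) = -30.
Hence M_0 = 476/15, M_1 = -322/15, M_2 = 182/15, M_3 = -316/15.
On [3, 4], g(t) = 4 + 7/15·(t - 3) + 91/15·(t - 3)² - 83/15·(t - 3)³.
With (t - 3) = 1/2: g(7/2) = 607/120.

5.0583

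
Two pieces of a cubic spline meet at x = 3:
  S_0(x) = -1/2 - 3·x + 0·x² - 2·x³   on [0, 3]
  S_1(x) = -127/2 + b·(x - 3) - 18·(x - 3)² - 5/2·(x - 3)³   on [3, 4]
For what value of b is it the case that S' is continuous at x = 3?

-57

S_0'(x) = -3 + 0·x - 6·x², so S_0'(3) = -57. On the right, S_1'(3) = b, so b = -57.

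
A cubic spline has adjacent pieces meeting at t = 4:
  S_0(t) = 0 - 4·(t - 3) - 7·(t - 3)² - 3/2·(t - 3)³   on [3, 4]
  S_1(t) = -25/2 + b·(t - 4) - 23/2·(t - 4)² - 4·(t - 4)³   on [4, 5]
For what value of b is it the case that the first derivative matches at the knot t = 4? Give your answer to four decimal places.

-22.5000

S_0'(t) = -4 - 14·(t - 3) - 9/2·(t - 3)², so S_0'(4) = -45/2. On the right, S_1'(4) = b, so b = -45/2.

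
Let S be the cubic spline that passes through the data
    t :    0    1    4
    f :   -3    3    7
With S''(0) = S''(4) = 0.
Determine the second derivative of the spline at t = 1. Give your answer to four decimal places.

-3.5000

With M_i denoting the second derivative at x_i, h_i = 1, 3, and Δ_i = (y_(i+1) − y_i)/h_i = 6, 4/3:
  1·M_0 + 8·M_1 + 3·M_2 = 6(Δ_1 - Δ_0) = -28
Natural end conditions: M_0 = M_2 = 0.
Solving: M_0 = 0, M_1 = -7/2, M_2 = 0.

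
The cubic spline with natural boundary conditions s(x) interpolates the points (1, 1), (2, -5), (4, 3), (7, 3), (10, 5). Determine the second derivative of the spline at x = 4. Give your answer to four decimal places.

-5.2427

Let σ_i = s''(x_i). Step sizes h_i = 1, 2, 3, 3; slopes of the chords Δ_i = (y_(i+1) - y_i)/h_i = -6, 4, 0, 2/3.
  1·σ_0 + 6·σ_1 + 2·σ_2 = 6(Δ_1 - Δ_0) = 60
  2·σ_1 + 10·σ_2 + 3·σ_3 = 6(Δ_2 - Δ_1) = -24
  3·σ_2 + 12·σ_3 + 3·σ_4 = 6(Δ_3 - Δ_2) = 4
Natural end conditions: σ_0 = σ_4 = 0.
Solving the tridiagonal system: σ_0 = 0, σ_1 = 1210/103, σ_2 = -540/103, σ_3 = 508/309, σ_4 = 0.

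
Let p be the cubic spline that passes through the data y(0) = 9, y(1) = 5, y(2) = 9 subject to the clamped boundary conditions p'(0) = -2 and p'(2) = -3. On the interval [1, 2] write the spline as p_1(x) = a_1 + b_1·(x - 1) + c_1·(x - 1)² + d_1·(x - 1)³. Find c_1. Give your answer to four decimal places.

Put σ_i = p'' at the i-th knot. Here h = (1, 1) and Δ = (-4, 4), so the interior equations h_(i-1)·σ_(i-1) + 2(h_(i-1)+h_i)·σ_i + h_i·σ_(i+1) = 6(Δ_i − Δ_(i-1)) read
  1·σ_0 + 4·σ_1 + 1·σ_2 = 6(Δ_1 - Δ_0) = 48
Clamped end conditions give two more equations: 2h_0·σ_0 + h_0·σ_1 = 6(Δ_0 - p'(0)) = -12 and h_1·σ_1 + 2h_1·σ_2 = 6(p'(2) - Δ_1) = -42.
Solving the tridiagonal system: σ_0 = -37/2, σ_1 = 25, σ_2 = -67/2.
On [1, 2], with p_1(x) = a_1 + b_1·(x - 1) + c_1·(x - 1)² + d_1·(x - 1)³: c_1 = σ_1/2 = 25/2, d_1 = (σ_2 - σ_1)/(6h_1) = -39/4, b_1 = Δ_1 - h_1(2σ_1 + σ_2)/6 = 5/4.

12.5000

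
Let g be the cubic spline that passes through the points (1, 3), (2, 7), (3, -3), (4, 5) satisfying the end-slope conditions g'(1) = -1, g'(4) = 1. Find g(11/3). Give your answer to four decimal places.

2.7235

Put M_i = g'' at the i-th knot. Here h = (1, 1, 1) and Δ = (4, -10, 8), so the interior equations h_(i-1)·M_(i-1) + 2(h_(i-1)+h_i)·M_i + h_i·M_(i+1) = 6(Δ_i − Δ_(i-1)) read
  1·M_0 + 4·M_1 + 1·M_2 = 6(Δ_1 - Δ_0) = -84
  1·M_1 + 4·M_2 + 1·M_3 = 6(Δ_2 - Δ_1) = 108
Clamped end conditions give two more equations: 2h_0·M_0 + h_0·M_1 = 6(Δ_0 - g'(1)) = 30 and h_2·M_2 + 2h_2·M_3 = 6(g'(4) - Δ_2) = -42.
Solving the tridiagonal system: M_0 = 542/15, M_1 = -634/15, M_2 = 734/15, M_3 = -682/15.
On [3, 4], g(x) = -3 - 11/15·(x - 3) + 367/15·(x - 3)² - 236/15·(x - 3)³.
With (x - 3) = 2/3: g(11/3) = 1103/405.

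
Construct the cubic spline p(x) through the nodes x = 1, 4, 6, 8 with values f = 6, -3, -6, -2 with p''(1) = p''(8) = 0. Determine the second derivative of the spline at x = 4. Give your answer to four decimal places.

Let M_i = p''(x_i). Step sizes h_i = 3, 2, 2; slopes of the chords Δ_i = (y_(i+1) - y_i)/h_i = -3, -3/2, 2.
  3·M_0 + 10·M_1 + 2·M_2 = 6(Δ_1 - Δ_0) = 9
  2·M_1 + 8·M_2 + 2·M_3 = 6(Δ_2 - Δ_1) = 21
Natural end conditions: M_0 = M_3 = 0.
Solving the tridiagonal system: M_0 = 0, M_1 = 15/38, M_2 = 48/19, M_3 = 0.

0.3947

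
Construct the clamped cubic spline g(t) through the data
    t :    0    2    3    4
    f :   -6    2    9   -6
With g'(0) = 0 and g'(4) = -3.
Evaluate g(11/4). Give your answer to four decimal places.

9.6065

With m_i denoting the second derivative at x_i, h_i = 2, 1, 1, and Δ_i = (y_(i+1) − y_i)/h_i = 4, 7, -15:
  2·m_0 + 6·m_1 + 1·m_2 = 6(Δ_1 - Δ_0) = 18
  1·m_1 + 4·m_2 + 1·m_3 = 6(Δ_2 - Δ_1) = -132
Clamped end conditions give two more equations: 2h_0·m_0 + h_0·m_1 = 6(Δ_0 - g'(0)) = 24 and h_2·m_2 + 2h_2·m_3 = 6(g'(4) - Δ_2) = 72.
Forward elimination and back-substitution give m_0 = 3/11, m_1 = 126/11, m_2 = -564/11, m_3 = 678/11.
On [2, 3], g(t) = 2 + 129/11·(t - 2) + 63/11·(t - 2)² - 115/11·(t - 2)³.
With (t - 2) = 3/4: g(11/4) = 6763/704.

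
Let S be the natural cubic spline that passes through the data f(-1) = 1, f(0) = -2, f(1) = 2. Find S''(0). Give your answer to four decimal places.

Put M_i = S'' at the i-th knot. Here h = (1, 1) and Δ = (-3, 4), so the interior equations h_(i-1)·M_(i-1) + 2(h_(i-1)+h_i)·M_i + h_i·M_(i+1) = 6(Δ_i − Δ_(i-1)) read
  1·M_0 + 4·M_1 + 1·M_2 = 6(Δ_1 - Δ_0) = 42
Natural end conditions: M_0 = M_2 = 0.
Forward elimination and back-substitution give M_0 = 0, M_1 = 21/2, M_2 = 0.

10.5000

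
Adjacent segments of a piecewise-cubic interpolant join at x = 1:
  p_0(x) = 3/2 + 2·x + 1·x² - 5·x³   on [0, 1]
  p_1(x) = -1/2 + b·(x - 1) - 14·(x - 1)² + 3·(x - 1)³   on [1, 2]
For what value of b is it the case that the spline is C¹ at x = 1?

-11

p_0'(x) = 2 + 2·x - 15·x², so p_0'(1) = -11. On the right, p_1'(1) = b, so b = -11.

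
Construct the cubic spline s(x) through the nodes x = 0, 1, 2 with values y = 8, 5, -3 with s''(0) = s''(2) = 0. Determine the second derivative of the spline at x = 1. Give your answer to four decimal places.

With m_i denoting the second derivative at x_i, h_i = 1, 1, and Δ_i = (y_(i+1) − y_i)/h_i = -3, -8:
  1·m_0 + 4·m_1 + 1·m_2 = 6(Δ_1 - Δ_0) = -30
Natural end conditions: m_0 = m_2 = 0.
Solving: m_0 = 0, m_1 = -15/2, m_2 = 0.

-7.5000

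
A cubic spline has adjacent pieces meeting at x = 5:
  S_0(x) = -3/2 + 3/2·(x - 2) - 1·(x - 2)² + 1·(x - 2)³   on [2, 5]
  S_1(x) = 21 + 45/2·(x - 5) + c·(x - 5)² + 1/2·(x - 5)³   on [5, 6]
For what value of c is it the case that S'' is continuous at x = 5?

8

S_0''(x) = -2 + 6·(x - 2), so S_0''(5) = 16. On the right, S_1''(5) = 2c, so c = 8.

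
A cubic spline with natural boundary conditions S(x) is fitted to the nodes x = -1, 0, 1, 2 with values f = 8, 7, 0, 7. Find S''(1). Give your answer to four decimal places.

24.8000

Write M_i for S''(x_i). With h_i = 1, 1, 1 and divided differences Δ_i = -1, -7, 7, the continuity of S' gives the tridiagonal system
  1·M_0 + 4·M_1 + 1·M_2 = 6(Δ_1 - Δ_0) = -36
  1·M_1 + 4·M_2 + 1·M_3 = 6(Δ_2 - Δ_1) = 84
Natural end conditions: M_0 = M_3 = 0.
Solving: M_0 = 0, M_1 = -76/5, M_2 = 124/5, M_3 = 0.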